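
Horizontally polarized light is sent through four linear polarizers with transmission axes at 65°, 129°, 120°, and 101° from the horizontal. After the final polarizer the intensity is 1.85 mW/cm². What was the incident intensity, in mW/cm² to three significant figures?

I₁ = I₀ cos²(65° − 0°) = I₀ cos²(65°) = 0.1786 I₀.
I₂ = I₁ cos²(129° − 65°) = 0.1786 I₀ · cos²(64°) = 0.03432 I₀.
I₃ = I₂ cos²(120° − 129°) = 0.03432 I₀ · cos²(9°) = 0.03348 I₀.
I₄ = I₃ cos²(101° − 120°) = 0.03348 I₀ · cos²(19°) = 0.02993 I₀.
So 1.85 mW/cm² = 0.02993 I₀, giving I₀ = 1.85/0.02993 = 61.8 mW/cm².

I₀ ≈ 61.8 mW/cm²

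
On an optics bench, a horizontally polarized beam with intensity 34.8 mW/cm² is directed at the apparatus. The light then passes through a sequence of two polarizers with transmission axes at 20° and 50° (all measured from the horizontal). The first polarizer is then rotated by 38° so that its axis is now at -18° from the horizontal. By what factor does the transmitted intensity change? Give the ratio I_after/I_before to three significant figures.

Before rotation:
By Malus's law, I₁ = I₀ cos²(20° − 0°) = I₀ cos²(20°) = 0.883 I₀.
I₂ = I₁ cos²(50° − 20°) = 0.883 I₀ · cos²(30°) = 0.6623 I₀.
After rotation:
I₁ = I₀ cos²(-18° − 0°) = I₀ cos²(18°) = 0.9045 I₀.
I₂ = I₁ cos²(50° + 18°) = 0.9045 I₀ · cos²(68°) = 0.1269 I₀.
Ratio = 0.1269 / 0.6623 = 0.1917.

I_new/I_old ≈ 0.192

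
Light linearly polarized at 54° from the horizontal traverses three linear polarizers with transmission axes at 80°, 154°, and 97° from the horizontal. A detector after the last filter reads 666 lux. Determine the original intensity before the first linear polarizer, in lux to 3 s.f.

I₀ ≈ 3.66e4 lux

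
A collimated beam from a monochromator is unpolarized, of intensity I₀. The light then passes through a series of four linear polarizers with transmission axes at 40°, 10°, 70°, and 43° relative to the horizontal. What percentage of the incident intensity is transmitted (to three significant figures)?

≈ 7.44%

Unpolarized light through the first polarizer → I₁ = ½ I₀, now polarized at 40°.
I₂ = I₁ cos²(10° − 40°) = 0.5 I₀ · cos²(30°) = 0.375 I₀.
I₃ = I₂ cos²(70° − 10°) = 0.375 I₀ · cos²(60°) = 0.09375 I₀.
I₄ = I₃ cos²(43° − 70°) = 0.09375 I₀ · cos²(27°) = 0.07443 I₀.
That is 7.443% of the incident intensity.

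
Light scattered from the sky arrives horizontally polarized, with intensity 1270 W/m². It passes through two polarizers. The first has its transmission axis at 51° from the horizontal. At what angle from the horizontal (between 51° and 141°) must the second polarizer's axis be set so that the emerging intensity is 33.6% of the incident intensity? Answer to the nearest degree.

I₁ = I₀ cos²(51° − 0°) = I₀ cos²(51°) = 0.396 I₀.
Need I₂/I₀ = 0.336, so cos²(θ − 51°) = 0.336 / 0.396 = 0.8484.
θ − 51° = arccos(√0.8484) = 22.9°, giving θ ≈ 51 + 22.9 = 73.9°.

θ ≈ 74°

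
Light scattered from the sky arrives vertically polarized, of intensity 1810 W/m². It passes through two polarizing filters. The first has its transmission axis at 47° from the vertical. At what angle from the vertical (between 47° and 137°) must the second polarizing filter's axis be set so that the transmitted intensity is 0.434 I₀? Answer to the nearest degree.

θ ≈ 62°

I₁ = I₀ cos²(47° − 0°) = I₀ cos²(47°) = 0.4651 I₀.
Need I₂/I₀ = 0.434, so cos²(θ − 47°) = 0.434 / 0.4651 = 0.9331.
θ − 47° = arccos(√0.9331) = 15.0°, giving θ ≈ 47 + 15.0 = 62.0°.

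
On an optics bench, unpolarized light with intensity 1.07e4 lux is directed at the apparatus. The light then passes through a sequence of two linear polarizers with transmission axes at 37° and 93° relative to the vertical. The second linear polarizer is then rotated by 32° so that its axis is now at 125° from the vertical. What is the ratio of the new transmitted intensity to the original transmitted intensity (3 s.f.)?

I_new/I_old ≈ 0.00390

Before rotation:
Unpolarized light through the first polarizer → I₁ = ½ I₀, now polarized at 37°.
I₂ = I₁ cos²(93° − 37°) = 0.5 I₀ · cos²(56°) = 0.1563 I₀.
After rotation:
Unpolarized light through the first polarizer → I₁ = ½ I₀, now polarized at 37°.
I₂ = I₁ cos²(125° − 37°) = 0.5 I₀ · cos²(88°) = 0.000609 I₀.
Ratio = 0.000609 / 0.1563 = 0.003895.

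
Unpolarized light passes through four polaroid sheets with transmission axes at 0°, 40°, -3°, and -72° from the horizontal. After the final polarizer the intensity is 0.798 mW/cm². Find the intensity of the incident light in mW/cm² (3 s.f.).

I₀ ≈ 39.6 mW/cm²

Unpolarized light through the first polarizer → I₁ = ½ I₀, now polarized at 0°.
I₂ = I₁ cos²(40° − 0°) = 0.5 I₀ · cos²(40°) = 0.2934 I₀.
I₃ = I₂ cos²(-3° − 40°) = 0.2934 I₀ · cos²(43°) = 0.1569 I₀.
I₄ = I₃ cos²(-72° + 3°) = 0.1569 I₀ · cos²(69°) = 0.02016 I₀.
So 0.798 mW/cm² = 0.02016 I₀, giving I₀ = 0.798/0.02016 = 39.59 mW/cm².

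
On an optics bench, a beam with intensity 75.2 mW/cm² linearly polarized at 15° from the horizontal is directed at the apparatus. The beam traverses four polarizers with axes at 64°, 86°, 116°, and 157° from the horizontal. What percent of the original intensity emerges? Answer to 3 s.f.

I₁ = 75.2 mW/cm² · cos²(49°) = 32.37 mW/cm².
I₂ = I₁ · cos²(22°) = 32.37 · 0.8597 = 27.83 mW/cm².
I₃ = I₂ · cos²(30°) = 27.83 · 0.75 = 20.87 mW/cm².
I₄ = I₃ · cos²(41°) = 20.87 · 0.5696 = 11.89 mW/cm².
That is 15.81% of the incident intensity.

≈ 15.8%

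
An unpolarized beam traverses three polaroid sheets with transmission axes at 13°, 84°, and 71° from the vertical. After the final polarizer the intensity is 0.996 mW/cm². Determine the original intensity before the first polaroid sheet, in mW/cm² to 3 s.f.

I₀ ≈ 19.8 mW/cm²

Unpolarized light through the first polarizer → I₁ = ½ I₀, now polarized at 13°.
I₂ = I₁ cos²(84° − 13°) = 0.5 I₀ · cos²(71°) = 0.053 I₀.
I₃ = I₂ cos²(71° − 84°) = 0.053 I₀ · cos²(13°) = 0.05032 I₀.
So 0.996 mW/cm² = 0.05032 I₀, giving I₀ = 0.996/0.05032 = 19.8 mW/cm².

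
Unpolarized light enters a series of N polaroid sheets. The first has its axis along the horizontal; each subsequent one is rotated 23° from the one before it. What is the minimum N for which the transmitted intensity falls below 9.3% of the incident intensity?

N = 12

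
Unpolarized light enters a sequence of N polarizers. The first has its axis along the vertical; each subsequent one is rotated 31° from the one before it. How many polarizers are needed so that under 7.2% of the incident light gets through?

First polarizer halves the unpolarized light: factor 1/2.
Each further stage multiplies by cos²(31°) = 0.7347.
After N polarizers: T = 0.5·0.7347^(N−1). Require T < 0.072 ⇒ N−1 > ln(0.072/0.5)/ln(0.7347) = 6.29, so N−1 ≥ 7 and N = 8.
Check: N=8 gives T = 0.05779 < 0.072; N=7 gives T = 0.07866.

N = 8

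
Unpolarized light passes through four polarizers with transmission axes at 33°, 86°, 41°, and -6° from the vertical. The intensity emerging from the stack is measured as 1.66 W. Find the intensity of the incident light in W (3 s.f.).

I₀ ≈ 39.4 W

Unpolarized light through the first polarizer → I₁ = ½ I₀, now polarized at 33°.
I₂ = I₁ cos²(86° − 33°) = 0.5 I₀ · cos²(53°) = 0.1811 I₀.
I₃ = I₂ cos²(41° − 86°) = 0.1811 I₀ · cos²(45°) = 0.09055 I₀.
I₄ = I₃ cos²(-6° − 41°) = 0.09055 I₀ · cos²(47°) = 0.04211 I₀.
So 1.66 W = 0.04211 I₀, giving I₀ = 1.66/0.04211 = 39.42 W.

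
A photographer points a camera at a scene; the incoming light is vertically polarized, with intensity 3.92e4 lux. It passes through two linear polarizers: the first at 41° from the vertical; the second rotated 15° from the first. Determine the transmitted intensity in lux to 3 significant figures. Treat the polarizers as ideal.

By Malus's law, I₁ = 3.92e4 lux · cos²(41°) = 2.233e+04 lux.
I₂ = I₁ · cos²(15°) = 2.233e+04 · 0.933 = 2.083e+04 lux.

I ≈ 2.08e4 lux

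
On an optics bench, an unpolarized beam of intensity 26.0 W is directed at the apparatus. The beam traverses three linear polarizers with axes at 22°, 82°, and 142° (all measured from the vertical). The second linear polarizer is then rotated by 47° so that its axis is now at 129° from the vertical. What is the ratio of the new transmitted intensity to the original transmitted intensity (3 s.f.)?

Before rotation:
Unpolarized light through the first polarizer → I₁ = ½ I₀, now polarized at 22°.
I₂ = I₁ cos²(82° − 22°) = 0.5 I₀ · cos²(60°) = 0.125 I₀.
I₃ = I₂ cos²(142° − 82°) = 0.125 I₀ · cos²(60°) = 0.03125 I₀.
After rotation:
Unpolarized light through the first polarizer → I₁ = ½ I₀, now polarized at 22°.
Angle between axes 1 and 2: 73°. I₂ = 0.5 I₀ · cos²(73°) = 0.04274 I₀.
I₃ = I₂ cos²(142° − 129°) = 0.04274 I₀ · cos²(13°) = 0.04058 I₀.
Ratio = 0.04058 / 0.03125 = 1.298.

I_new/I_old ≈ 1.30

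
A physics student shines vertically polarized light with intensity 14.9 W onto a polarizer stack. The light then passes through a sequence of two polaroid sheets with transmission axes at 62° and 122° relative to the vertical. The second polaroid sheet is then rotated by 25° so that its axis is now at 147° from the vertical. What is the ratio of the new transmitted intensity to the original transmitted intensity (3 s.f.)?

I_new/I_old ≈ 0.0304

Before rotation:
I₁ = I₀ cos²(62° − 0°) = I₀ cos²(62°) = 0.2204 I₀.
I₂ = I₁ cos²(122° − 62°) = 0.2204 I₀ · cos²(60°) = 0.0551 I₀.
After rotation:
I₁ = I₀ cos²(62° − 0°) = I₀ cos²(62°) = 0.2204 I₀.
I₂ = I₁ cos²(147° − 62°) = 0.2204 I₀ · cos²(85°) = 0.001674 I₀.
Ratio = 0.001674 / 0.0551 = 0.03038.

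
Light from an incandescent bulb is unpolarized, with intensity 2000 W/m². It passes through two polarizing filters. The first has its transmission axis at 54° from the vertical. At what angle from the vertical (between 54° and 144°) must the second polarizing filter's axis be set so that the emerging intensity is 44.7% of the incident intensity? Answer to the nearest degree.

θ ≈ 73°

Unpolarized light through the first polarizer → I₁ = ½ I₀, now polarized at 54°.
Need I₂/I₀ = 0.447, so cos²(θ − 54°) = 0.447 / 0.5 = 0.894.
θ − 54° = arccos(√0.894) = 19.0°, giving θ ≈ 54 + 19.0 = 73.0°.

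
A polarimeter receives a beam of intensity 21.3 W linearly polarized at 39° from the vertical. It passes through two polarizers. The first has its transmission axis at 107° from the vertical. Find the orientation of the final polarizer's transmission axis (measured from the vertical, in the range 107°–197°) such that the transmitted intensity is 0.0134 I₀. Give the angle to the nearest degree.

θ ≈ 179°

By Malus's law, I₁ = I₀ cos²(107° − 39°) = I₀ cos²(68°) = 0.1403 I₀.
Need I₂/I₀ = 0.0134, so cos²(θ − 107°) = 0.0134 / 0.1403 = 0.09549.
θ − 107° = arccos(√0.09549) = 72.0°, giving θ ≈ 107 + 72.0 = 179.0°.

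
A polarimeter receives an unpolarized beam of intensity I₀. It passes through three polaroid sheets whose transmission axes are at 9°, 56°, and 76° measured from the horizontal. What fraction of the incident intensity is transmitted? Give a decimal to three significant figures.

Unpolarized light through the first polarizer → I₁ = ½ I₀, now polarized at 9°.
I₂ = I₁ cos²(56° − 9°) = 0.5 I₀ · cos²(47°) = 0.2326 I₀.
I₃ = I₂ cos²(76° − 56°) = 0.2326 I₀ · cos²(20°) = 0.2054 I₀.
Transmitted fraction = 0.2054.

≈ 0.205 I₀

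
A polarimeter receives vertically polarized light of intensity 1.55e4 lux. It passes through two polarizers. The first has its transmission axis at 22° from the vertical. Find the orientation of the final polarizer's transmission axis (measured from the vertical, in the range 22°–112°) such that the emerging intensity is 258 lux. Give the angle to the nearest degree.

θ ≈ 104°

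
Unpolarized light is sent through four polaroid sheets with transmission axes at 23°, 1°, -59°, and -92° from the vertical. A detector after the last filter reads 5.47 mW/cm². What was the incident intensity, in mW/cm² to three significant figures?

I₀ ≈ 72.4 mW/cm²

Unpolarized light through the first polarizer → I₁ = ½ I₀, now polarized at 23°.
I₂ = I₁ cos²(1° − 23°) = 0.5 I₀ · cos²(22°) = 0.4298 I₀.
I₃ = I₂ cos²(-59° − 1°) = 0.4298 I₀ · cos²(60°) = 0.1075 I₀.
I₄ = I₃ cos²(-92° + 59°) = 0.1075 I₀ · cos²(33°) = 0.07558 I₀.
So 5.47 mW/cm² = 0.07558 I₀, giving I₀ = 5.47/0.07558 = 72.37 mW/cm².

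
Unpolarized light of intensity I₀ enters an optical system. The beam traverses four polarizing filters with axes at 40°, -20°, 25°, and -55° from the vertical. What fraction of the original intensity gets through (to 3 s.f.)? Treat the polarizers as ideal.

≈ 0.00188 I₀

Unpolarized light through the first polarizer → I₁ = ½ I₀, now polarized at 40°.
I₂ = I₁ cos²(-20° − 40°) = 0.5 I₀ · cos²(60°) = 0.125 I₀.
I₃ = I₂ cos²(25° + 20°) = 0.125 I₀ · cos²(45°) = 0.0625 I₀.
I₄ = I₃ cos²(-55° − 25°) = 0.0625 I₀ · cos²(80°) = 0.001885 I₀.
Transmitted fraction = 0.001885.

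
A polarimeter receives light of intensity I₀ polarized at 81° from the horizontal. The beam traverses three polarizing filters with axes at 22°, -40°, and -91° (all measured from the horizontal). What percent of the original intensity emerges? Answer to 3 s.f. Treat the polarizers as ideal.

≈ 2.32%

I₁ = I₀ cos²(22° − 81°) = I₀ cos²(59°) = 0.2653 I₀.
I₂ = I₁ cos²(-40° − 22°) = 0.2653 I₀ · cos²(62°) = 0.05847 I₀.
I₃ = I₂ cos²(-91° + 40°) = 0.05847 I₀ · cos²(51°) = 0.02315 I₀.
That is 2.315% of the incident intensity.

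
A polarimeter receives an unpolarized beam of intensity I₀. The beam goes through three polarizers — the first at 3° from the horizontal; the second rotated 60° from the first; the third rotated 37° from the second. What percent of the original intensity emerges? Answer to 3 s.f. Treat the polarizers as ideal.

≈ 7.97%

Unpolarized light through the first polarizer → I₁ = ½ I₀, now polarized at 3°.
I₂ = I₁ cos²(60°) = 0.5 · 0.25 I₀ = 0.125 I₀.
I₃ = I₂ cos²(37°) = 0.125 · 0.6378 I₀ = 0.07973 I₀.
That is 7.973% of the incident intensity.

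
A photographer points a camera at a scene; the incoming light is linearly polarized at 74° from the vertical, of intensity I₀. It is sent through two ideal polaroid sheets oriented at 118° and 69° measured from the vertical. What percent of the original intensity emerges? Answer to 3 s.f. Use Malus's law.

By Malus's law, I₁ = I₀ cos²(118° − 74°) = I₀ cos²(44°) = 0.5174 I₀.
I₂ = I₁ cos²(69° − 118°) = 0.5174 I₀ · cos²(49°) = 0.2227 I₀.
That is 22.27% of the incident intensity.

≈ 22.3%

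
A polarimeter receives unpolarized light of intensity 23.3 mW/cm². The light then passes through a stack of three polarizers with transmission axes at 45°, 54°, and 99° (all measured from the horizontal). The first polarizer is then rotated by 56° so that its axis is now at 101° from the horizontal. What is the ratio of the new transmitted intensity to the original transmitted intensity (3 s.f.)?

Before rotation:
Unpolarized light through the first polarizer → I₁ = ½ I₀, now polarized at 45°.
I₂ = I₁ cos²(54° − 45°) = 0.5 I₀ · cos²(9°) = 0.4878 I₀.
I₃ = I₂ cos²(99° − 54°) = 0.4878 I₀ · cos²(45°) = 0.2439 I₀.
After rotation:
Unpolarized light through the first polarizer → I₁ = ½ I₀, now polarized at 101°.
I₂ = I₁ cos²(54° − 101°) = 0.5 I₀ · cos²(47°) = 0.2326 I₀.
I₃ = I₂ cos²(99° − 54°) = 0.2326 I₀ · cos²(45°) = 0.1163 I₀.
Ratio = 0.1163 / 0.2439 = 0.4768.

I_new/I_old ≈ 0.477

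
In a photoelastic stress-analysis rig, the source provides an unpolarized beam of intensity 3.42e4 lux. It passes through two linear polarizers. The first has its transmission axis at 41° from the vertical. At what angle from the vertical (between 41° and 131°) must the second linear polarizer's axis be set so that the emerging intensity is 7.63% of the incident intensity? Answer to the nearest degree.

θ ≈ 108°

Unpolarized light through the first polarizer → I₁ = ½ I₀, now polarized at 41°.
Need I₂/I₀ = 0.0763, so cos²(θ − 41°) = 0.0763 / 0.5 = 0.1526.
θ − 41° = arccos(√0.1526) = 67.0°, giving θ ≈ 41 + 67.0 = 108.0°.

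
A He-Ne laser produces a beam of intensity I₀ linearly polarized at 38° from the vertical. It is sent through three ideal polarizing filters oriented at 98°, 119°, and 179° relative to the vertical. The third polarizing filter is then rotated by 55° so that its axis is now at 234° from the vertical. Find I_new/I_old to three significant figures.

Before rotation:
I₁ = I₀ cos²(98° − 38°) = I₀ cos²(60°) = 0.25 I₀.
I₂ = I₁ cos²(119° − 98°) = 0.25 I₀ · cos²(21°) = 0.2179 I₀.
I₃ = I₂ cos²(179° − 119°) = 0.2179 I₀ · cos²(60°) = 0.05447 I₀.
After rotation:
I₁ = I₀ cos²(98° − 38°) = I₀ cos²(60°) = 0.25 I₀.
I₂ = I₁ cos²(119° − 98°) = 0.25 I₀ · cos²(21°) = 0.2179 I₀.
Angle between axes 2 and 3: 65°. I₃ = 0.2179 I₀ · cos²(65°) = 0.03892 I₀.
Ratio = 0.03892 / 0.05447 = 0.7144.

I_new/I_old ≈ 0.714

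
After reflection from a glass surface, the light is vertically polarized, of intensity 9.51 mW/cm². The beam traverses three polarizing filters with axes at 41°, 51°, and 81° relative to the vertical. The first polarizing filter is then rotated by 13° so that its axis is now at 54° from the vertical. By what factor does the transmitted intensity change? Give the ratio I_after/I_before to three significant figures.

Before rotation:
I₁ = I₀ cos²(41° − 0°) = I₀ cos²(41°) = 0.5696 I₀.
I₂ = I₁ cos²(51° − 41°) = 0.5696 I₀ · cos²(10°) = 0.5524 I₀.
I₃ = I₂ cos²(81° − 51°) = 0.5524 I₀ · cos²(30°) = 0.4143 I₀.
After rotation:
I₁ = I₀ cos²(54° − 0°) = I₀ cos²(54°) = 0.3455 I₀.
I₂ = I₁ cos²(51° − 54°) = 0.3455 I₀ · cos²(3°) = 0.3445 I₀.
I₃ = I₂ cos²(81° − 51°) = 0.3445 I₀ · cos²(30°) = 0.2584 I₀.
Ratio = 0.2584 / 0.4143 = 0.6237.

I_new/I_old ≈ 0.624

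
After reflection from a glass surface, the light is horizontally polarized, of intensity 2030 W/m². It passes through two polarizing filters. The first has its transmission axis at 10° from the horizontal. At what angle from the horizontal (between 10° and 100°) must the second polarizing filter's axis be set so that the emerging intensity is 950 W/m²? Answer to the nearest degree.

I₁ = I₀ cos²(10° − 0°) = I₀ cos²(10°) = 0.9698 I₀.
Target fraction: 950 / 2030 W/m² = 0.468 of I₀.
Need I₂/I₀ = 0.468, so cos²(θ − 10°) = 0.468 / 0.9698 = 0.4825.
θ − 10° = arccos(√0.4825) = 46.0°, giving θ ≈ 10 + 46.0 = 56.0°.

θ ≈ 56°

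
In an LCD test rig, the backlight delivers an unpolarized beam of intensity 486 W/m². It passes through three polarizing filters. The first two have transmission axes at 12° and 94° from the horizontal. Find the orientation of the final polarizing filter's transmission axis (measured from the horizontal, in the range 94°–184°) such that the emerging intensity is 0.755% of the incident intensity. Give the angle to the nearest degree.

θ ≈ 122°

Unpolarized light through the first polarizer → I₁ = ½ I₀, now polarized at 12°.
I₂ = I₁ cos²(94° − 12°) = 0.5 I₀ · cos²(82°) = 0.009685 I₀.
Need I₃/I₀ = 0.00755, so cos²(θ − 94°) = 0.00755 / 0.009685 = 0.7796.
θ − 94° = arccos(√0.7796) = 28.0°, giving θ ≈ 94 + 28.0 = 122.0°.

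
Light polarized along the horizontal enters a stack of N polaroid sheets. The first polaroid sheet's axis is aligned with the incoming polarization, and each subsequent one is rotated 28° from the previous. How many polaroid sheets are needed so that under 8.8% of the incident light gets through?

First polarizer is aligned with the polarization: full transmission.
Each further stage multiplies by cos²(28°) = 0.7796.
After N polarizers: T = 0.7796^(N−1). Require T < 0.088 ⇒ N−1 > ln(0.088)/ln(0.7796) = 9.76, so N−1 ≥ 10 and N = 11.
Check: N=11 gives T = 0.08293 < 0.088; N=10 gives T = 0.1064.

N = 11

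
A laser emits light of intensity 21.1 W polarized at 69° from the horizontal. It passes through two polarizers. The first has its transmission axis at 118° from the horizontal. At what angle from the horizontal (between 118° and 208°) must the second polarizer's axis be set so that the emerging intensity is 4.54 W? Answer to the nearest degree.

By Malus's law, I₁ = I₀ cos²(118° − 69°) = I₀ cos²(49°) = 0.4304 I₀.
Target fraction: 4.54 / 21.1 W = 0.2152 of I₀.
Need I₂/I₀ = 0.2152, so cos²(θ − 118°) = 0.2152 / 0.4304 = 0.4999.
θ − 118° = arccos(√0.4999) = 45.0°, giving θ ≈ 118 + 45.0 = 163.0°.

θ ≈ 163°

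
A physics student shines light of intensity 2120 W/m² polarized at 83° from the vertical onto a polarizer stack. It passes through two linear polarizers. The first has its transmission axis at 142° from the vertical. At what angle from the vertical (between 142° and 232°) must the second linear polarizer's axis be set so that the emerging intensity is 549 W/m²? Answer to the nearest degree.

θ ≈ 151°

By Malus's law, I₁ = I₀ cos²(142° − 83°) = I₀ cos²(59°) = 0.2653 I₀.
Target fraction: 549 / 2120 W/m² = 0.259 of I₀.
Need I₂/I₀ = 0.259, so cos²(θ − 142°) = 0.259 / 0.2653 = 0.9762.
θ − 142° = arccos(√0.9762) = 8.9°, giving θ ≈ 142 + 8.9 = 150.9°.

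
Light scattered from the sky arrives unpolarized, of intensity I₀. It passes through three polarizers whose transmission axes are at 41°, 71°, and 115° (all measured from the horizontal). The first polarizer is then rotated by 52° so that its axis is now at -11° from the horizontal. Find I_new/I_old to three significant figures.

I_new/I_old ≈ 0.0258

Before rotation:
Unpolarized light through the first polarizer → I₁ = ½ I₀, now polarized at 41°.
I₂ = I₁ cos²(71° − 41°) = 0.5 I₀ · cos²(30°) = 0.375 I₀.
I₃ = I₂ cos²(115° − 71°) = 0.375 I₀ · cos²(44°) = 0.194 I₀.
After rotation:
Unpolarized light through the first polarizer → I₁ = ½ I₀, now polarized at -11°.
I₂ = I₁ cos²(71° + 11°) = 0.5 I₀ · cos²(82°) = 0.009685 I₀.
I₃ = I₂ cos²(115° − 71°) = 0.009685 I₀ · cos²(44°) = 0.005011 I₀.
Ratio = 0.005011 / 0.194 = 0.02583.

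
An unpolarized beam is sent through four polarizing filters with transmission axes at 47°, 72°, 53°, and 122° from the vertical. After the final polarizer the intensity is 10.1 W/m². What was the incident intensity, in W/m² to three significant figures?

Unpolarized light through the first polarizer → I₁ = ½ I₀, now polarized at 47°.
I₂ = I₁ cos²(72° − 47°) = 0.5 I₀ · cos²(25°) = 0.4107 I₀.
I₃ = I₂ cos²(53° − 72°) = 0.4107 I₀ · cos²(19°) = 0.3672 I₀.
I₄ = I₃ cos²(122° − 53°) = 0.3672 I₀ · cos²(69°) = 0.04715 I₀.
So 10.1 W/m² = 0.04715 I₀, giving I₀ = 10.1/0.04715 = 214.2 W/m².

I₀ ≈ 214 W/m²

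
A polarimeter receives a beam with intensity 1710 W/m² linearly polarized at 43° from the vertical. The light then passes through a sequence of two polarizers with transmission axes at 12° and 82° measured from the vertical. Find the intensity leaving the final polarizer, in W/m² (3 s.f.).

By Malus's law, I₁ = 1710 W/m² · cos²(31°) = 1256 W/m².
I₂ = I₁ · cos²(70°) = 1256 · 0.117 = 147 W/m².

I ≈ 147 W/m²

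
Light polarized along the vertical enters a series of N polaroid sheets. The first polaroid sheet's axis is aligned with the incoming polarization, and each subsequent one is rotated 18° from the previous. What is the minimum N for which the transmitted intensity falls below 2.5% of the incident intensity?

N = 38

First polarizer is aligned with the polarization: full transmission.
Each further stage multiplies by cos²(18°) = 0.9045.
After N polarizers: T = 0.9045^(N−1). Require T < 0.025 ⇒ N−1 > ln(0.025)/ln(0.9045) = 36.76, so N−1 ≥ 37 and N = 38.
Check: N=38 gives T = 0.02439 < 0.025; N=37 gives T = 0.02697.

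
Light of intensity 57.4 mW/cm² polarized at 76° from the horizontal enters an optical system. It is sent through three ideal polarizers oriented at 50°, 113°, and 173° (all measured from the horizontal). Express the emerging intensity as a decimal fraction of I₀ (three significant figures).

I/I₀ ≈ 0.0416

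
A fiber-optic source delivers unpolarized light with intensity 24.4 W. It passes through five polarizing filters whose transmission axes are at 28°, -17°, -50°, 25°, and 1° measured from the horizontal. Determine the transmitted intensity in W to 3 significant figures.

I ≈ 0.240 W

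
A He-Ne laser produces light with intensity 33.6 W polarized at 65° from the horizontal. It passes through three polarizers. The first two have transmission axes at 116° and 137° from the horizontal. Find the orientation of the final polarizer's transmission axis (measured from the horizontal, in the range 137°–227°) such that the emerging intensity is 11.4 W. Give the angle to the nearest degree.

I₁ = I₀ cos²(116° − 65°) = I₀ cos²(51°) = 0.396 I₀.
I₂ = I₁ cos²(137° − 116°) = 0.396 I₀ · cos²(21°) = 0.3452 I₀.
Target fraction: 11.4 / 33.6 W = 0.3393 of I₀.
Need I₃/I₀ = 0.3393, so cos²(θ − 137°) = 0.3393 / 0.3452 = 0.9829.
θ − 137° = arccos(√0.9829) = 7.5°, giving θ ≈ 137 + 7.5 = 144.5°.

θ ≈ 145°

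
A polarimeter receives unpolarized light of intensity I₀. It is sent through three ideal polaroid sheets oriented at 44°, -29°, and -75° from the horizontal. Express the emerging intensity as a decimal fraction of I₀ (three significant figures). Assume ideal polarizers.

Unpolarized light through the first polarizer → I₁ = ½ I₀, now polarized at 44°.
I₂ = I₁ cos²(-29° − 44°) = 0.5 I₀ · cos²(73°) = 0.04274 I₀.
I₃ = I₂ cos²(-75° + 29°) = 0.04274 I₀ · cos²(46°) = 0.02062 I₀.
Transmitted fraction = 0.02062.

≈ 0.0206 I₀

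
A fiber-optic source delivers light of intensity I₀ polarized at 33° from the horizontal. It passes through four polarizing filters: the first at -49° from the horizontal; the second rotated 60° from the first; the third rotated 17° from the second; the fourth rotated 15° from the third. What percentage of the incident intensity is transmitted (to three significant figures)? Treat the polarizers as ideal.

≈ 0.413%

By Malus's law, I₁ = I₀ cos²(-49° − 33°) = I₀ cos²(82°) = 0.01937 I₀.
I₂ = I₁ cos²(60°) = 0.01937 · 0.25 I₀ = 0.004842 I₀.
I₃ = I₂ cos²(17°) = 0.004842 · 0.9145 I₀ = 0.004428 I₀.
I₄ = I₃ cos²(15°) = 0.004428 · 0.933 I₀ = 0.004132 I₀.
That is 0.4132% of the incident intensity.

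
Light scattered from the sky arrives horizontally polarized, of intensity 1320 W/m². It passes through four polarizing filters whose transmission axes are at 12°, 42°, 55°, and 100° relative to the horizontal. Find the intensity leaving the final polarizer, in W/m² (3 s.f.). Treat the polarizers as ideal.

I₁ = 1320 W/m² · cos²(12°) = 1263 W/m².
I₂ = I₁ · cos²(30°) = 1263 · 0.75 = 947.2 W/m².
I₃ = I₂ · cos²(13°) = 947.2 · 0.9494 = 899.3 W/m².
I₄ = I₃ · cos²(45°) = 899.3 · 0.5 = 449.6 W/m².

I ≈ 450 W/m²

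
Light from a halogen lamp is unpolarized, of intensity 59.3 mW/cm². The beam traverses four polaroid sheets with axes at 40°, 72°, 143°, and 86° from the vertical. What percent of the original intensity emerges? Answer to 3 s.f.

≈ 1.13%

Unpolarized light through the first polarizer → I₁ = 59.3 mW/cm²/2 = 29.65 mW/cm², polarized at 40°.
I₂ = I₁ · cos²(32°) = 29.65 · 0.7192 = 21.32 mW/cm².
I₃ = I₂ · cos²(71°) = 21.32 · 0.106 = 2.26 mW/cm².
I₄ = I₃ · cos²(57°) = 2.26 · 0.2966 = 0.6705 mW/cm².
That is 1.131% of the incident intensity.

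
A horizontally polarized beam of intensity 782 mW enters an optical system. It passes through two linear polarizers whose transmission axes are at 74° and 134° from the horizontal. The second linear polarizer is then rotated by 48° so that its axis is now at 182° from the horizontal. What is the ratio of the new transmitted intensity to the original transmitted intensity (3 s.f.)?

I_new/I_old ≈ 0.382

Before rotation:
I₁ = I₀ cos²(74° − 0°) = I₀ cos²(74°) = 0.07598 I₀.
I₂ = I₁ cos²(134° − 74°) = 0.07598 I₀ · cos²(60°) = 0.01899 I₀.
After rotation:
I₁ = I₀ cos²(74° − 0°) = I₀ cos²(74°) = 0.07598 I₀.
Angle between axes 1 and 2: 72°. I₂ = 0.07598 I₀ · cos²(72°) = 0.007255 I₀.
Ratio = 0.007255 / 0.01899 = 0.382.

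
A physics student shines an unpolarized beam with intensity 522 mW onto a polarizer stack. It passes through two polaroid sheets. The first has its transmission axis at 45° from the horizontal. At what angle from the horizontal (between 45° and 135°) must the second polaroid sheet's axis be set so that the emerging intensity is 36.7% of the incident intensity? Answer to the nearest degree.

Unpolarized light through the first polarizer → I₁ = ½ I₀, now polarized at 45°.
Need I₂/I₀ = 0.367, so cos²(θ − 45°) = 0.367 / 0.5 = 0.734.
θ − 45° = arccos(√0.734) = 31.0°, giving θ ≈ 45 + 31.0 = 76.0°.

θ ≈ 76°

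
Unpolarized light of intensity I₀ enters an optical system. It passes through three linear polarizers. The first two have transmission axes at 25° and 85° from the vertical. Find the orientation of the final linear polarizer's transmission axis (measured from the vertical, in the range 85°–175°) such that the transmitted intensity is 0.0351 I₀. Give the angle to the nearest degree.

θ ≈ 143°

Unpolarized light through the first polarizer → I₁ = ½ I₀, now polarized at 25°.
I₂ = I₁ cos²(85° − 25°) = 0.5 I₀ · cos²(60°) = 0.125 I₀.
Need I₃/I₀ = 0.0351, so cos²(θ − 85°) = 0.0351 / 0.125 = 0.2808.
θ − 85° = arccos(√0.2808) = 58.0°, giving θ ≈ 85 + 58.0 = 143.0°.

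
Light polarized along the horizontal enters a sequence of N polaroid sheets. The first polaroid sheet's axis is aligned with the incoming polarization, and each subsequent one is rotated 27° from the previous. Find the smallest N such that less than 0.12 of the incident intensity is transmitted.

First polarizer is aligned with the polarization: full transmission.
Each further stage multiplies by cos²(27°) = 0.7939.
After N polarizers: T = 0.7939^(N−1). Require T < 0.12 ⇒ N−1 > ln(0.12)/ln(0.7939) = 9.19, so N−1 ≥ 10 and N = 11.
Check: N=11 gives T = 0.09945 < 0.12; N=10 gives T = 0.1253.

N = 11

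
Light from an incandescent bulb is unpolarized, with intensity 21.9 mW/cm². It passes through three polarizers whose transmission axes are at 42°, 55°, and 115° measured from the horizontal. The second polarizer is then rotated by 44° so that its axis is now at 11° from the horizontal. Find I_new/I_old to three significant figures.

Before rotation:
Unpolarized light through the first polarizer → I₁ = ½ I₀, now polarized at 42°.
I₂ = I₁ cos²(55° − 42°) = 0.5 I₀ · cos²(13°) = 0.4747 I₀.
I₃ = I₂ cos²(115° − 55°) = 0.4747 I₀ · cos²(60°) = 0.1187 I₀.
After rotation:
Unpolarized light through the first polarizer → I₁ = ½ I₀, now polarized at 42°.
I₂ = I₁ cos²(11° − 42°) = 0.5 I₀ · cos²(31°) = 0.3674 I₀.
Angle between axes 2 and 3: 76°. I₃ = 0.3674 I₀ · cos²(76°) = 0.0215 I₀.
Ratio = 0.0215 / 0.1187 = 0.1812.

I_new/I_old ≈ 0.181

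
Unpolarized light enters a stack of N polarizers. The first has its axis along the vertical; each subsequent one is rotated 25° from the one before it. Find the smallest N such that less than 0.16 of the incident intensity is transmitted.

N = 7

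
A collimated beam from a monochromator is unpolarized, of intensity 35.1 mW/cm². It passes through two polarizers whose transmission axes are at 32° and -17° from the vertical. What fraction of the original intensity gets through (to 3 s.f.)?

Unpolarized light through the first polarizer → I₁ = 35.1 mW/cm²/2 = 17.55 mW/cm², polarized at 32°.
I₂ = I₁ · cos²(49°) = 17.55 · 0.4304 = 7.554 mW/cm².
Transmitted fraction = 0.2152.

I/I₀ ≈ 0.215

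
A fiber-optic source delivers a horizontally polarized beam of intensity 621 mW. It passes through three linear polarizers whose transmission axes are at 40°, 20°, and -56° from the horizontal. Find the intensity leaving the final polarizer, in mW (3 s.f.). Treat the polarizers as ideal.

By Malus's law, I₁ = 621 mW · cos²(40°) = 364.4 mW.
I₂ = I₁ · cos²(20°) = 364.4 · 0.883 = 321.8 mW.
I₃ = I₂ · cos²(76°) = 321.8 · 0.05853 = 18.83 mW.

I ≈ 18.8 mW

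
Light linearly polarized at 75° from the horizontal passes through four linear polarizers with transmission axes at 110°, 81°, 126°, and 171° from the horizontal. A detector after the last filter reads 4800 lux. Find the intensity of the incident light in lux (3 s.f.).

I₀ ≈ 3.74e4 lux

I₁ = I₀ cos²(110° − 75°) = I₀ cos²(35°) = 0.671 I₀.
I₂ = I₁ cos²(81° − 110°) = 0.671 I₀ · cos²(29°) = 0.5133 I₀.
I₃ = I₂ cos²(126° − 81°) = 0.5133 I₀ · cos²(45°) = 0.2566 I₀.
I₄ = I₃ cos²(171° − 126°) = 0.2566 I₀ · cos²(45°) = 0.1283 I₀.
So 4800 lux = 0.1283 I₀, giving I₀ = 4800/0.1283 = 3.741e+04 lux.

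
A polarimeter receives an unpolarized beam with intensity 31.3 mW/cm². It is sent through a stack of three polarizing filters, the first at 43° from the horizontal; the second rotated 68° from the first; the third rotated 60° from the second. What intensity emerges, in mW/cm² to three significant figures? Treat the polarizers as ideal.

I ≈ 0.549 mW/cm²

Unpolarized light through the first polarizer → I₁ = 31.3 mW/cm²/2 = 15.65 mW/cm², polarized at 43°.
I₂ = I₁ · cos²(68°) = 15.65 · 0.1403 = 2.196 mW/cm².
I₃ = I₂ · cos²(60°) = 2.196 · 0.25 = 0.549 mW/cm².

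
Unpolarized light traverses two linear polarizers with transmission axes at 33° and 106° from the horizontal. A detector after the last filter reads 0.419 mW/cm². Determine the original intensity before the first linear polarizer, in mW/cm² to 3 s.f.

I₀ ≈ 9.80 mW/cm²

Unpolarized light through the first polarizer → I₁ = ½ I₀, now polarized at 33°.
I₂ = I₁ cos²(106° − 33°) = 0.5 I₀ · cos²(73°) = 0.04274 I₀.
So 0.419 mW/cm² = 0.04274 I₀, giving I₀ = 0.419/0.04274 = 9.803 mW/cm².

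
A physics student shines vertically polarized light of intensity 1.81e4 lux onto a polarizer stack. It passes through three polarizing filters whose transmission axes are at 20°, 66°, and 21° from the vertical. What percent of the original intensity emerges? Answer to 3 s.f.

≈ 21.3%

I₁ = 1.81e4 lux · cos²(20°) = 1.598e+04 lux.
I₂ = I₁ · cos²(46°) = 1.598e+04 · 0.4826 = 7712 lux.
I₃ = I₂ · cos²(45°) = 7712 · 0.5 = 3856 lux.
That is 21.31% of the incident intensity.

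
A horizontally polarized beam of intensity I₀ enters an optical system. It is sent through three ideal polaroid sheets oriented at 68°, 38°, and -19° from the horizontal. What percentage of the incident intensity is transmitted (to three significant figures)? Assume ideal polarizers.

≈ 3.12%

I₁ = I₀ cos²(68° − 0°) = I₀ cos²(68°) = 0.1403 I₀.
I₂ = I₁ cos²(38° − 68°) = 0.1403 I₀ · cos²(30°) = 0.1052 I₀.
I₃ = I₂ cos²(-19° − 38°) = 0.1052 I₀ · cos²(57°) = 0.03122 I₀.
That is 3.122% of the incident intensity.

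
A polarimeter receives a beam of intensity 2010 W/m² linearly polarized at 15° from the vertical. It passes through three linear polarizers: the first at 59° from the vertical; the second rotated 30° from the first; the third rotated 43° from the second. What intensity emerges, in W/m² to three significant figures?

I ≈ 417 W/m²

I₁ = 2010 W/m² · cos²(44°) = 1040 W/m².
I₂ = I₁ · cos²(30°) = 1040 · 0.75 = 780.1 W/m².
I₃ = I₂ · cos²(43°) = 780.1 · 0.5349 = 417.2 W/m².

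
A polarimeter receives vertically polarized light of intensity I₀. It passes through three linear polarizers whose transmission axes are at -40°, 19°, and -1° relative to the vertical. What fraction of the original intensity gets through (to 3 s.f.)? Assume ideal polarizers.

I₁ = I₀ cos²(-40° − 0°) = I₀ cos²(40°) = 0.5868 I₀.
I₂ = I₁ cos²(19° + 40°) = 0.5868 I₀ · cos²(59°) = 0.1557 I₀.
I₃ = I₂ cos²(-1° − 19°) = 0.1557 I₀ · cos²(20°) = 0.1375 I₀.
Transmitted fraction = 0.1375.

≈ 0.137 I₀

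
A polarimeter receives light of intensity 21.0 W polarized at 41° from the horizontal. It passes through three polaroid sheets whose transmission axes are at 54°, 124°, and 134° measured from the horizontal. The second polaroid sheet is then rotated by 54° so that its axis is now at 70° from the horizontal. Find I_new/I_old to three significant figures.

Before rotation:
I₁ = I₀ cos²(54° − 41°) = I₀ cos²(13°) = 0.9494 I₀.
I₂ = I₁ cos²(124° − 54°) = 0.9494 I₀ · cos²(70°) = 0.1111 I₀.
I₃ = I₂ cos²(134° − 124°) = 0.1111 I₀ · cos²(10°) = 0.1077 I₀.
After rotation:
I₁ = I₀ cos²(54° − 41°) = I₀ cos²(13°) = 0.9494 I₀.
I₂ = I₁ cos²(70° − 54°) = 0.9494 I₀ · cos²(16°) = 0.8773 I₀.
I₃ = I₂ cos²(134° − 70°) = 0.8773 I₀ · cos²(64°) = 0.1686 I₀.
Ratio = 0.1686 / 0.1077 = 1.565.

I_new/I_old ≈ 1.57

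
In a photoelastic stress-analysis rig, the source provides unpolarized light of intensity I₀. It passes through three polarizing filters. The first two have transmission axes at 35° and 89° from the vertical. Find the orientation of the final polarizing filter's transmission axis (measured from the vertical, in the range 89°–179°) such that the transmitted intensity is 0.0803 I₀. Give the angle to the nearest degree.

Unpolarized light through the first polarizer → I₁ = ½ I₀, now polarized at 35°.
I₂ = I₁ cos²(89° − 35°) = 0.5 I₀ · cos²(54°) = 0.1727 I₀.
Need I₃/I₀ = 0.0803, so cos²(θ − 89°) = 0.0803 / 0.1727 = 0.4648.
θ − 89° = arccos(√0.4648) = 47.0°, giving θ ≈ 89 + 47.0 = 136.0°.

θ ≈ 136°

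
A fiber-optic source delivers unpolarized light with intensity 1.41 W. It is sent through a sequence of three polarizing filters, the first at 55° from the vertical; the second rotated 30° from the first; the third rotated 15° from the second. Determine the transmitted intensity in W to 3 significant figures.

I ≈ 0.493 W

Unpolarized light through the first polarizer → I₁ = 1.41 W/2 = 0.705 W, polarized at 55°.
I₂ = I₁ · cos²(30°) = 0.705 · 0.75 = 0.5288 W.
I₃ = I₂ · cos²(15°) = 0.5288 · 0.933 = 0.4933 W.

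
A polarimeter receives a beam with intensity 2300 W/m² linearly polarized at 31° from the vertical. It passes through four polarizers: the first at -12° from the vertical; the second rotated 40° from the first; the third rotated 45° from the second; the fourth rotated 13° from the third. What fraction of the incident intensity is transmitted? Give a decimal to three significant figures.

I₁ = 2300 W/m² · cos²(43°) = 1230 W/m².
I₂ = I₁ · cos²(40°) = 1230 · 0.5868 = 721.9 W/m².
I₃ = I₂ · cos²(45°) = 721.9 · 0.5 = 361 W/m².
I₄ = I₃ · cos²(13°) = 361 · 0.9494 = 342.7 W/m².
Transmitted fraction = 0.149.

I/I₀ ≈ 0.149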